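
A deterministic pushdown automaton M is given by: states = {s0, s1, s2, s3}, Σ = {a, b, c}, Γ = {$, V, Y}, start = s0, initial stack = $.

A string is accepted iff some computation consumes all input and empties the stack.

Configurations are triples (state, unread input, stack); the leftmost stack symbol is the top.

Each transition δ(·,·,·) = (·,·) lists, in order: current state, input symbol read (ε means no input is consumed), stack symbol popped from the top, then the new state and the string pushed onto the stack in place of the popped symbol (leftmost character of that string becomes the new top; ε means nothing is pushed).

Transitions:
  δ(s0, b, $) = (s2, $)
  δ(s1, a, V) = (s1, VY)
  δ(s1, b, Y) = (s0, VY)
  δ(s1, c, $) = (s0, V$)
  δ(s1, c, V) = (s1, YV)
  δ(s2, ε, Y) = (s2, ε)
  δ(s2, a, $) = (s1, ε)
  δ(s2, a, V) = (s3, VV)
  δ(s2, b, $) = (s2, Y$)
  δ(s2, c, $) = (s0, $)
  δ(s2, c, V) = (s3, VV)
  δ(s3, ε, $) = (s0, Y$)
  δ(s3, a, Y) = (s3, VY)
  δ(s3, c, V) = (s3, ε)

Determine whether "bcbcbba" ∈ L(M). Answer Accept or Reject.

(s0, bcbcbba, $) ⊢ (s2, cbcbba, $) ⊢ (s0, bcbba, $) ⊢ (s2, cbba, $) ⊢ (s0, bba, $) ⊢ (s2, ba, $) ⊢ (s2, a, Y$) ⊢ (s2, a, $) ⊢ (s1, ε, ε)
All input consumed and the stack is empty.

Accept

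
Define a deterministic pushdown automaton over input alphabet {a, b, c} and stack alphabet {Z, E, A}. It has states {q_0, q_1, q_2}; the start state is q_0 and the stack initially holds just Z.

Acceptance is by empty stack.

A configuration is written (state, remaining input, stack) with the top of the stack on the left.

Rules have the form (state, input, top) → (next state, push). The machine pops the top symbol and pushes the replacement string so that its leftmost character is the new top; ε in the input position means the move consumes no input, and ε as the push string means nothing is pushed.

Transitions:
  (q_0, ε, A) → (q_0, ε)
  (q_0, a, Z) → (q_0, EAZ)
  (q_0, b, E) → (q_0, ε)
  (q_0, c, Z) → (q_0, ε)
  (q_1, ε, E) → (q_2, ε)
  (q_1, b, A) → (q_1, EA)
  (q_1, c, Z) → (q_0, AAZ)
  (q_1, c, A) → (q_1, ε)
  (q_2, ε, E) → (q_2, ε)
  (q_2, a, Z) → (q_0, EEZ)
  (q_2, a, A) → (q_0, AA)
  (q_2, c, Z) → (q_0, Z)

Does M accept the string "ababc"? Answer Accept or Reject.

(q_0, ababc, Z)
  read a, top Z: go to q_0, push EAZ → (q_0, babc, EAZ)
  read b, top E: go to q_0, push ε → (q_0, abc, AZ)
  ε-move, top A: go to q_0, push ε → (q_0, abc, Z)
  read a, top Z: go to q_0, push EAZ → (q_0, bc, EAZ)
  read b, top E: go to q_0, push ε → (q_0, c, AZ)
  ε-move, top A: go to q_0, push ε → (q_0, c, Z)
  read c, top Z: go to q_0, push ε → (q_0, ε, ε)
All input consumed and the stack is empty.

Accept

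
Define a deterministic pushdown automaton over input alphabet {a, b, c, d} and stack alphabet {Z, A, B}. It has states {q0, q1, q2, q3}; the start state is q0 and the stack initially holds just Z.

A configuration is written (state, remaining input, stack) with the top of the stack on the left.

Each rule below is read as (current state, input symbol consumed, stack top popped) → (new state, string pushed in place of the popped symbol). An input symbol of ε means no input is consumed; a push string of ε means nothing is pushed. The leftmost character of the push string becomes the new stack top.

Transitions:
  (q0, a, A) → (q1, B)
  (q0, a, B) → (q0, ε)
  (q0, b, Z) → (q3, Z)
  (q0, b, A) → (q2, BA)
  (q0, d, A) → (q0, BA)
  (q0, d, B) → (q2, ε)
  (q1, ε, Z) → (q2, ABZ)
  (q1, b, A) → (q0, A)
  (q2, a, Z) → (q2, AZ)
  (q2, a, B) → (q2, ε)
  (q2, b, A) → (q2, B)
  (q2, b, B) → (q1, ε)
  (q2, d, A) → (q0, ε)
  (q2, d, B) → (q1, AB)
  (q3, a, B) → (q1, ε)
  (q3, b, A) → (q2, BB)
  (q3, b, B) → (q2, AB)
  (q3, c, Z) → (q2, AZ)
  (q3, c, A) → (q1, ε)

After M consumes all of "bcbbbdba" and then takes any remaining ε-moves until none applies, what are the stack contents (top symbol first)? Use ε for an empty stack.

(q0, bcbbbdba, Z)
  read b, top Z: go to q3, push Z → (q3, cbbbdba, Z)
  read c, top Z: go to q2, push AZ → (q2, bbbdba, AZ)
  read b, top A: go to q2, push B → (q2, bbdba, BZ)
  read b, top B: go to q1, push ε → (q1, bdba, Z)
  ε-move, top Z: go to q2, push ABZ → (q2, bdba, ABZ)
  read b, top A: go to q2, push B → (q2, dba, BBZ)
  read d, top B: go to q1, push AB → (q1, ba, ABBZ)
  read b, top A: go to q0, push A → (q0, a, ABBZ)
  read a, top A: go to q1, push B → (q1, ε, BBBZ)
All input consumed in state q1 with stack BBBZ.

BBBZ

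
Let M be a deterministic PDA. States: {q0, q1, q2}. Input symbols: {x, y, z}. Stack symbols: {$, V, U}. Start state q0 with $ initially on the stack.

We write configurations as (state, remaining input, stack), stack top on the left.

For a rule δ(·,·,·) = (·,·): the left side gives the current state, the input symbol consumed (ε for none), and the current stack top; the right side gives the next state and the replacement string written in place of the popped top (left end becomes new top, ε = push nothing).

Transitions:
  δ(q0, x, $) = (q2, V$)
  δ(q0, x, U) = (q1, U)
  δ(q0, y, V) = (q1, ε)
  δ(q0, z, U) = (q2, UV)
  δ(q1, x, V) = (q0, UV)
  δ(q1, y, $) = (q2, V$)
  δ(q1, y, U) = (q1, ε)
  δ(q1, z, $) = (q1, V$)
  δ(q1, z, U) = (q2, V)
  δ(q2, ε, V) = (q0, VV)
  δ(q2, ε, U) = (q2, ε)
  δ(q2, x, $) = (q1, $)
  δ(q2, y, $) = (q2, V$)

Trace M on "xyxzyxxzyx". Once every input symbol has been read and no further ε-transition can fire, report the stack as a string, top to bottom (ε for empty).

UVVV$

(q0, xyxzyxxzyx, $)
  read x, top $: go to q2, push V$ → (q2, yxzyxxzyx, V$)
  ε-move, top V: go to q0, push VV → (q0, yxzyxxzyx, VV$)
  read y, top V: go to q1, push ε → (q1, xzyxxzyx, V$)
  read x, top V: go to q0, push UV → (q0, zyxxzyx, UV$)
  read z, top U: go to q2, push UV → (q2, yxxzyx, UVV$)
  ε-move, top U: go to q2, push ε → (q2, yxxzyx, VV$)
  ε-move, top V: go to q0, push VV → (q0, yxxzyx, VVV$)
  read y, top V: go to q1, push ε → (q1, xxzyx, VV$)
  read x, top V: go to q0, push UV → (q0, xzyx, UVV$)
  read x, top U: go to q1, push U → (q1, zyx, UVV$)
  read z, top U: go to q2, push V → (q2, yx, VVV$)
  ε-move, top V: go to q0, push VV → (q0, yx, VVVV$)
  read y, top V: go to q1, push ε → (q1, x, VVV$)
  read x, top V: go to q0, push UV → (q0, ε, UVVV$)
All input consumed in state q0 with stack UVVV$.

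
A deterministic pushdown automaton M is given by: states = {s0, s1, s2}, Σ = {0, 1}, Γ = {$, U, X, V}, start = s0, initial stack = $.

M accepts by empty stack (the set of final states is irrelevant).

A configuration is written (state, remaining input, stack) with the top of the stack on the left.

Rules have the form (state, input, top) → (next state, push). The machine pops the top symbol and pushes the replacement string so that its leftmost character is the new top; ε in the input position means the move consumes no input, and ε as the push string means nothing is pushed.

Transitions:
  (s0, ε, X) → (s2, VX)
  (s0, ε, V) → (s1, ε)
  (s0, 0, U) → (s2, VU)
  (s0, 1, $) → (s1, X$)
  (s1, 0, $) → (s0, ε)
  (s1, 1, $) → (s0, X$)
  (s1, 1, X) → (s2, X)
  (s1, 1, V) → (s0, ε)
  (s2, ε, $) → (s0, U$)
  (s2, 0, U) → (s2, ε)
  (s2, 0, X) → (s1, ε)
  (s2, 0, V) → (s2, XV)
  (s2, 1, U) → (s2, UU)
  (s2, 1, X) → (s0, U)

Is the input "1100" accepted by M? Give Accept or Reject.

(s0, 1100, $)
  read 1, top $: go to s1, push X$ → (s1, 100, X$)
  read 1, top X: go to s2, push X → (s2, 00, X$)
  read 0, top X: go to s1, push ε → (s1, 0, $)
  read 0, top $: go to s0, push ε → (s0, ε, ε)
All input consumed and the stack is empty.

Accept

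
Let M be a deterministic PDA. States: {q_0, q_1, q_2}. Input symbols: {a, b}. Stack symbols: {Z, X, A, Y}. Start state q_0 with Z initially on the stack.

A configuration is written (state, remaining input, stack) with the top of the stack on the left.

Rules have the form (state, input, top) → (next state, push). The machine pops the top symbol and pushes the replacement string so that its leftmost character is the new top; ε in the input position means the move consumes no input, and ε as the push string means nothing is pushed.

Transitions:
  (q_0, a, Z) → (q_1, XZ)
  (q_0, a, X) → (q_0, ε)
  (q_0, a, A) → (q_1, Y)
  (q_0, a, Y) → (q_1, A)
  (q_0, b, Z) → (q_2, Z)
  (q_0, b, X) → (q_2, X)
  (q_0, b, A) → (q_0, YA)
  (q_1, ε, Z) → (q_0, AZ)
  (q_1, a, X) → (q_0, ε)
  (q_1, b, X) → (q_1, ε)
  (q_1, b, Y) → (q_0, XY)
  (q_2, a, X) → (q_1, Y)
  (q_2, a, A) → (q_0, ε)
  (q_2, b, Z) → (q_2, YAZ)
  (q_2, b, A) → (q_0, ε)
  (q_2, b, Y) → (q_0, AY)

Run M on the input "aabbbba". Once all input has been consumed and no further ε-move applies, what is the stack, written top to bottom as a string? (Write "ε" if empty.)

AAYAZ

(q_0, aabbbba, Z) ⊢ (q_1, abbbba, XZ) ⊢ (q_0, bbbba, Z) ⊢ (q_2, bbba, Z) ⊢ (q_2, bba, YAZ) ⊢ (q_0, ba, AYAZ) ⊢ (q_0, a, YAYAZ) ⊢ (q_1, ε, AAYAZ)
All input consumed in state q_1 with stack AAYAZ.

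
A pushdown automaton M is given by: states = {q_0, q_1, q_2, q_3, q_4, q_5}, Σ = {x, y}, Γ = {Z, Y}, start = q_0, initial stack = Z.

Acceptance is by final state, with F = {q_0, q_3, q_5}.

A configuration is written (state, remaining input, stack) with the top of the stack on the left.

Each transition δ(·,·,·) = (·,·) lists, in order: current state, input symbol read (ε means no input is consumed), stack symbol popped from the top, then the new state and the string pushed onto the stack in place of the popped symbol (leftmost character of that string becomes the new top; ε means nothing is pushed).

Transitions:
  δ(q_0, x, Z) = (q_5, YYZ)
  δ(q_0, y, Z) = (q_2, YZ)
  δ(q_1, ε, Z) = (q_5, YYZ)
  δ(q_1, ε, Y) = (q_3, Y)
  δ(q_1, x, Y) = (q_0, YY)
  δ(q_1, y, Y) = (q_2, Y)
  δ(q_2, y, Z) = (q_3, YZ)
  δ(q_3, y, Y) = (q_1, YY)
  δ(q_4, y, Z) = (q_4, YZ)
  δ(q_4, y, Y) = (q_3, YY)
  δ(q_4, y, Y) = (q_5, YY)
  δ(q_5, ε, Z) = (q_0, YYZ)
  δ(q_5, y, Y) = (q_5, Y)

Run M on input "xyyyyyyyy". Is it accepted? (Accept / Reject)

One accepting computation: (q_0, xyyyyyyyy, Z) ⊢ (q_5, yyyyyyyy, YYZ) ⊢ (q_5, yyyyyyy, YYZ) ⊢ (q_5, yyyyyy, YYZ) ⊢ (q_5, yyyyy, YYZ) ⊢ (q_5, yyyy, YYZ) ⊢ (q_5, yyy, YYZ) ⊢ (q_5, yy, YYZ) ⊢ (q_5, y, YYZ) ⊢ (q_5, ε, YYZ)
All input consumed and state q_5 ∈ F.

Accept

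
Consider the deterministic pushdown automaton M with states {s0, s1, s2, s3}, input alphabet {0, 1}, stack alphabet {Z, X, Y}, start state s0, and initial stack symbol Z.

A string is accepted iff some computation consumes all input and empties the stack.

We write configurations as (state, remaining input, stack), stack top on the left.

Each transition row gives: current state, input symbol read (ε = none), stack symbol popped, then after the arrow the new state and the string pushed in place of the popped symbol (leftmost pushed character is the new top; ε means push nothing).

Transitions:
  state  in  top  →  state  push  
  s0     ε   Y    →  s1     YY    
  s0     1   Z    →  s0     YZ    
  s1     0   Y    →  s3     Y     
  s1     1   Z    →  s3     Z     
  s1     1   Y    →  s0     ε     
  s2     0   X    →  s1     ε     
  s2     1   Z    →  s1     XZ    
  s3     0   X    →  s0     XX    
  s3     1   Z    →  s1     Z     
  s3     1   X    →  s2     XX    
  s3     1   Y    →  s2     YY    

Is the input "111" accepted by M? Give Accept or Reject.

Reject

(s0, 111, Z)
  read 1, top Z: go to s0, push YZ → (s0, 11, YZ)
  ε-move, top Y: go to s1, push YY → (s1, 11, YYZ)
  read 1, top Y: go to s0, push ε → (s0, 1, YZ)
  ε-move, top Y: go to s1, push YY → (s1, 1, YYZ)
  read 1, top Y: go to s0, push ε → (s0, ε, YZ)
  ε-move, top Y: go to s1, push YY → (s1, ε, YYZ)
All input consumed; stack is YYZ, not empty, and no further ε-move applies.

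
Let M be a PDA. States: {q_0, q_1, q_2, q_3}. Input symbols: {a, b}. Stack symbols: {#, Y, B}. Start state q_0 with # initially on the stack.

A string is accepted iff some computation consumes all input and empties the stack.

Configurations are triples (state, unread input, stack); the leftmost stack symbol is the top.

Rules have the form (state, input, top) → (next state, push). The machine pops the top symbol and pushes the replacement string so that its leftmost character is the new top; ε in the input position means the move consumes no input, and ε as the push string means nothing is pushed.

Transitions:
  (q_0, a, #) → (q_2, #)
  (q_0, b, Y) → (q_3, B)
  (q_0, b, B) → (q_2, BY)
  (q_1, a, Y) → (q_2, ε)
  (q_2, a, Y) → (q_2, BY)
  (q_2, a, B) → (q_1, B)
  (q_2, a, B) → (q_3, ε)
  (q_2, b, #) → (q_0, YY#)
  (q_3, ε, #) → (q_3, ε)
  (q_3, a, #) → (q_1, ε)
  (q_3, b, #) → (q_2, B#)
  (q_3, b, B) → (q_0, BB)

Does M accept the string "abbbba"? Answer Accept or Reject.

Reject

No computation consumes all input and empties the stack.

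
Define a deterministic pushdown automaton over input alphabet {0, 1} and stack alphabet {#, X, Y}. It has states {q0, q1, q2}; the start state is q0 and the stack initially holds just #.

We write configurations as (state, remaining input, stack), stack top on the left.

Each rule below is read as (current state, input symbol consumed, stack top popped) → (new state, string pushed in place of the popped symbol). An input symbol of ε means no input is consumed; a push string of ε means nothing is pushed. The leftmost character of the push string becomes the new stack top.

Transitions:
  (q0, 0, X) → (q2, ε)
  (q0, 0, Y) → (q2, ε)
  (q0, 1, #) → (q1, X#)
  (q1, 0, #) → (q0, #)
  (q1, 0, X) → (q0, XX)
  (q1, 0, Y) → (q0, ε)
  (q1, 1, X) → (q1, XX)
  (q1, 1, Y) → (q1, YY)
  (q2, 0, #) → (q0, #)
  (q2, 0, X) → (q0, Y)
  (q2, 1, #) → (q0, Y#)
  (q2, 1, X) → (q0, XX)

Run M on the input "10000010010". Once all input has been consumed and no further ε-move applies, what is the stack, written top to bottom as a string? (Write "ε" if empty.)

(q0, 10000010010, #) ⊢ (q1, 0000010010, X#) ⊢ (q0, 000010010, XX#) ⊢ (q2, 00010010, X#) ⊢ (q0, 0010010, Y#) ⊢ (q2, 010010, #) ⊢ (q0, 10010, #) ⊢ (q1, 0010, X#) ⊢ (q0, 010, XX#) ⊢ (q2, 10, X#) ⊢ (q0, 0, XX#) ⊢ (q2, ε, X#)
All input consumed in state q2 with stack X#.

X#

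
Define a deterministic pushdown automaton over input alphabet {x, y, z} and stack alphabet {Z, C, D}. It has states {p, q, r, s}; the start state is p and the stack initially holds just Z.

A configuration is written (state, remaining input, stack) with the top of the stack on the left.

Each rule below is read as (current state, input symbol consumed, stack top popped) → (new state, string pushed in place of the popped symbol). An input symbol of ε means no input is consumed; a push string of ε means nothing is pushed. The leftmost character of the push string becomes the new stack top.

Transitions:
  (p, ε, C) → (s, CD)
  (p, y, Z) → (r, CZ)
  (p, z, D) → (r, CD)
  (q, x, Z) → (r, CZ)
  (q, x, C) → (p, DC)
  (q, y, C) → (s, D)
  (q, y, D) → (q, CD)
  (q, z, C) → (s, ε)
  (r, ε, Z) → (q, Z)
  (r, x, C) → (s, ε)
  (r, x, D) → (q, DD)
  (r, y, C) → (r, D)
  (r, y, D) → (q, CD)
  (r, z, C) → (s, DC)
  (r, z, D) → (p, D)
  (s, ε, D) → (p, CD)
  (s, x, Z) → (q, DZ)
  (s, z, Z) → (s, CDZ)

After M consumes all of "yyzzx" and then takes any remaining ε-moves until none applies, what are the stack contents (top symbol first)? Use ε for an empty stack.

(p, yyzzx, Z)
  read y, top Z: go to r, push CZ → (r, yzzx, CZ)
  read y, top C: go to r, push D → (r, zzx, DZ)
  read z, top D: go to p, push D → (p, zx, DZ)
  read z, top D: go to r, push CD → (r, x, CDZ)
  read x, top C: go to s, push ε → (s, ε, DZ)
  ε-move, top D: go to p, push CD → (p, ε, CDZ)
  ε-move, top C: go to s, push CD → (s, ε, CDDZ)
All input consumed in state s with stack CDDZ.

CDDZ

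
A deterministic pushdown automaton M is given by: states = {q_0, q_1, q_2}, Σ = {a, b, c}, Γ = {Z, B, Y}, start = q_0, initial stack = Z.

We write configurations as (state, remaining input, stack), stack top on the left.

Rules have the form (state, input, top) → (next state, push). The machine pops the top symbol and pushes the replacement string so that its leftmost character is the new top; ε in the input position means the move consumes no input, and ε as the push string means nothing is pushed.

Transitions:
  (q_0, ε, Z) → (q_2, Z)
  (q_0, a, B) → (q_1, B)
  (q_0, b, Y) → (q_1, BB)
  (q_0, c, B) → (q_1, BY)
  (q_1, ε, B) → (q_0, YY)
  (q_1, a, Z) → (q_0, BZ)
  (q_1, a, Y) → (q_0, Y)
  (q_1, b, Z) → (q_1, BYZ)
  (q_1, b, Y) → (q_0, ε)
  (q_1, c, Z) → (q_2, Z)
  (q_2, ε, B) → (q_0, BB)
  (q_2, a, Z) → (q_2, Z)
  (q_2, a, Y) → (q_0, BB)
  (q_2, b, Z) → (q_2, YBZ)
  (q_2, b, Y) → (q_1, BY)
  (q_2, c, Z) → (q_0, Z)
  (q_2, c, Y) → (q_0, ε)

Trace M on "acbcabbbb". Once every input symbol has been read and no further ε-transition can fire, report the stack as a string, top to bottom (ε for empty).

(q_0, acbcabbbb, Z)
  ε-move, top Z: go to q_2, push Z → (q_2, acbcabbbb, Z)
  read a, top Z: go to q_2, push Z → (q_2, cbcabbbb, Z)
  read c, top Z: go to q_0, push Z → (q_0, bcabbbb, Z)
  ε-move, top Z: go to q_2, push Z → (q_2, bcabbbb, Z)
  read b, top Z: go to q_2, push YBZ → (q_2, cabbbb, YBZ)
  read c, top Y: go to q_0, push ε → (q_0, abbbb, BZ)
  read a, top B: go to q_1, push B → (q_1, bbbb, BZ)
  ε-move, top B: go to q_0, push YY → (q_0, bbbb, YYZ)
  read b, top Y: go to q_1, push BB → (q_1, bbb, BBYZ)
  ε-move, top B: go to q_0, push YY → (q_0, bbb, YYBYZ)
  read b, top Y: go to q_1, push BB → (q_1, bb, BBYBYZ)
  ε-move, top B: go to q_0, push YY → (q_0, bb, YYBYBYZ)
  read b, top Y: go to q_1, push BB → (q_1, b, BBYBYBYZ)
  ε-move, top B: go to q_0, push YY → (q_0, b, YYBYBYBYZ)
  read b, top Y: go to q_1, push BB → (q_1, ε, BBYBYBYBYZ)
  ε-move, top B: go to q_0, push YY → (q_0, ε, YYBYBYBYBYZ)
All input consumed in state q_0 with stack YYBYBYBYBYZ.

YYBYBYBYBYZ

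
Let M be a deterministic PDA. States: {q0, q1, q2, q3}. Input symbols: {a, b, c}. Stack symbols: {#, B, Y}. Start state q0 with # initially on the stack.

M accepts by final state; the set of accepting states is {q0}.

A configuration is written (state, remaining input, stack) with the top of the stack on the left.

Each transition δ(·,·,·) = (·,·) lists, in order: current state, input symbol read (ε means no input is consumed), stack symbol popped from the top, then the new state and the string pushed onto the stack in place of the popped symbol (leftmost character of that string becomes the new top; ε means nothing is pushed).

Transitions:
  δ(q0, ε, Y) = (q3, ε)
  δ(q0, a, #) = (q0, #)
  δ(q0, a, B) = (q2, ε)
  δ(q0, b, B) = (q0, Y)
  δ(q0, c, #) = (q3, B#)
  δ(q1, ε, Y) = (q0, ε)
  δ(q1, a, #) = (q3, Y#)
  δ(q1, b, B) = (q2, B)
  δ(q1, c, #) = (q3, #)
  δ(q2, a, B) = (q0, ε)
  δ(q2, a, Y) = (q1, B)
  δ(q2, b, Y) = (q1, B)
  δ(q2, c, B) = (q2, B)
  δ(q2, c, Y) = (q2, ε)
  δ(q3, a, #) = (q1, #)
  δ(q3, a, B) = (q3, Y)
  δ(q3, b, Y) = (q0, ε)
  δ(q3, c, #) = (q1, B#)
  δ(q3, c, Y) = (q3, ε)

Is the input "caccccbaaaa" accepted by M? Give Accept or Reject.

(q0, caccccbaaaa, #) ⊢ (q3, accccbaaaa, B#) ⊢ (q3, ccccbaaaa, Y#) ⊢ (q3, cccbaaaa, #) ⊢ (q1, ccbaaaa, B#)
No transition applies at (q1, ccbaaaa, B#); input not fully consumed.

Reject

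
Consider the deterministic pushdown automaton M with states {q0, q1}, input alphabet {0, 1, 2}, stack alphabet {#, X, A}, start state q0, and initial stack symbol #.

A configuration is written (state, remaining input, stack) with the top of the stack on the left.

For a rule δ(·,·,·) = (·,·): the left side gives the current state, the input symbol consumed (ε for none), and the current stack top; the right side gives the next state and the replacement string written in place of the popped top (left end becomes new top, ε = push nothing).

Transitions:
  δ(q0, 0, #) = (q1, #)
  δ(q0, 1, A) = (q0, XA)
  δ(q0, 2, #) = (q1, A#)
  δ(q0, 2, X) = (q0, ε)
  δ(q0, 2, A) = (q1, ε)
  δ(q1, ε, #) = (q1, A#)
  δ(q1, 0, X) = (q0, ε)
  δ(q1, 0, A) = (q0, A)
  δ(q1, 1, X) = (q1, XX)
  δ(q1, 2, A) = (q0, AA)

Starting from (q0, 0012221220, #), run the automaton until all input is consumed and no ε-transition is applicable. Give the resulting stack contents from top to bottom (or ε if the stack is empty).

A#

(q0, 0012221220, #) ⊢ (q1, 012221220, #) ⊢ (q1, 012221220, A#) ⊢ (q0, 12221220, A#) ⊢ (q0, 2221220, XA#) ⊢ (q0, 221220, A#) ⊢ (q1, 21220, #) ⊢ (q1, 21220, A#) ⊢ (q0, 1220, AA#) ⊢ (q0, 220, XAA#) ⊢ (q0, 20, AA#) ⊢ (q1, 0, A#) ⊢ (q0, ε, A#)
All input consumed in state q0 with stack A#.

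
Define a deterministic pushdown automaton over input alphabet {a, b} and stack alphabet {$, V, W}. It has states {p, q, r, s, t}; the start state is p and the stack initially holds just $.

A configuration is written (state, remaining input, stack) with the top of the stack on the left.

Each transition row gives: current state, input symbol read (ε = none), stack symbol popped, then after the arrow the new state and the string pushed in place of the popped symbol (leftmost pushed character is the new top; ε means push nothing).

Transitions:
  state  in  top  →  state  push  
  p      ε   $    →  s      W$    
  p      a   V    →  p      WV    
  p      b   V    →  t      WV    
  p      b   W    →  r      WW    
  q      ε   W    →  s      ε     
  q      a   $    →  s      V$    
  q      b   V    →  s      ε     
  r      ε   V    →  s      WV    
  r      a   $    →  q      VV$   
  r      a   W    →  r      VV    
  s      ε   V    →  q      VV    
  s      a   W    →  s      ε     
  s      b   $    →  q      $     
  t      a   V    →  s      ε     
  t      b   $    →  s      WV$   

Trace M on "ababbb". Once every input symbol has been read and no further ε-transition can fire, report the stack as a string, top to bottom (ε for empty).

(p, ababbb, $)
  ε-move, top $: go to s, push W$ → (s, ababbb, W$)
  read a, top W: go to s, push ε → (s, babbb, $)
  read b, top $: go to q, push $ → (q, abbb, $)
  read a, top $: go to s, push V$ → (s, bbb, V$)
  ε-move, top V: go to q, push VV → (q, bbb, VV$)
  read b, top V: go to s, push ε → (s, bb, V$)
  ε-move, top V: go to q, push VV → (q, bb, VV$)
  read b, top V: go to s, push ε → (s, b, V$)
  ε-move, top V: go to q, push VV → (q, b, VV$)
  read b, top V: go to s, push ε → (s, ε, V$)
  ε-move, top V: go to q, push VV → (q, ε, VV$)
All input consumed in state q with stack VV$.

VV$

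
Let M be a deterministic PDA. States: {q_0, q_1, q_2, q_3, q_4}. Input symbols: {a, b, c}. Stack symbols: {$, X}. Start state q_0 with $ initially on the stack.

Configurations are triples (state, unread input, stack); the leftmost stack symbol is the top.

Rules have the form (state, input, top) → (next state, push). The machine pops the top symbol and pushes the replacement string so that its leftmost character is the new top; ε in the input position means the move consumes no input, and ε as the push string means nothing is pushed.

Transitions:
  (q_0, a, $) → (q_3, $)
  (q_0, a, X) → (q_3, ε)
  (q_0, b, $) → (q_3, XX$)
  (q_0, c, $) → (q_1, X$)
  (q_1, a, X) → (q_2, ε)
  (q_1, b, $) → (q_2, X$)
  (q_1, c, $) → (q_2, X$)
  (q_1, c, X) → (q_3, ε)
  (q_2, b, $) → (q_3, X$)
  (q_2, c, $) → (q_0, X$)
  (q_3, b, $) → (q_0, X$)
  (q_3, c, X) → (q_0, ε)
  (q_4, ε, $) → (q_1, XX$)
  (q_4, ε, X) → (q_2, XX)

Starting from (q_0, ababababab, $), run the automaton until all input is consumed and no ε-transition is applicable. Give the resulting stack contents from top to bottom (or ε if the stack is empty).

X$

(q_0, ababababab, $)
  read a, top $: go to q_3, push $ → (q_3, babababab, $)
  read b, top $: go to q_0, push X$ → (q_0, abababab, X$)
  read a, top X: go to q_3, push ε → (q_3, bababab, $)
  read b, top $: go to q_0, push X$ → (q_0, ababab, X$)
  read a, top X: go to q_3, push ε → (q_3, babab, $)
  read b, top $: go to q_0, push X$ → (q_0, abab, X$)
  read a, top X: go to q_3, push ε → (q_3, bab, $)
  read b, top $: go to q_0, push X$ → (q_0, ab, X$)
  read a, top X: go to q_3, push ε → (q_3, b, $)
  read b, top $: go to q_0, push X$ → (q_0, ε, X$)
All input consumed in state q_0 with stack X$.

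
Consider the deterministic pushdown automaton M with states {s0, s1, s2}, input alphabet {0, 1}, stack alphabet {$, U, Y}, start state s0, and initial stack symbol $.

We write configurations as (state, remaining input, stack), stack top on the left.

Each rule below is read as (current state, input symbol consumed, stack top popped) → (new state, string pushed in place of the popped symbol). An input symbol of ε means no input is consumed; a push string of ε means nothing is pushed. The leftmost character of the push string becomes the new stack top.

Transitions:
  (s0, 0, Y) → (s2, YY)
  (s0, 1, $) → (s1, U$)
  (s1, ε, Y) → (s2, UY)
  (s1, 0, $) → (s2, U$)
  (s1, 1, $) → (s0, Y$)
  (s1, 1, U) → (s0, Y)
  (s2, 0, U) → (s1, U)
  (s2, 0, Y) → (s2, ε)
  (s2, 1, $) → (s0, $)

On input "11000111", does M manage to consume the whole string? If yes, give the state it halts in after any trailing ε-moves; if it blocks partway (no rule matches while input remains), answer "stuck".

s0

(s0, 11000111, $) ⊢ (s1, 1000111, U$) ⊢ (s0, 000111, Y$) ⊢ (s2, 00111, YY$) ⊢ (s2, 0111, Y$) ⊢ (s2, 111, $) ⊢ (s0, 11, $) ⊢ (s1, 1, U$) ⊢ (s0, ε, Y$)
All input consumed; M is in state s0.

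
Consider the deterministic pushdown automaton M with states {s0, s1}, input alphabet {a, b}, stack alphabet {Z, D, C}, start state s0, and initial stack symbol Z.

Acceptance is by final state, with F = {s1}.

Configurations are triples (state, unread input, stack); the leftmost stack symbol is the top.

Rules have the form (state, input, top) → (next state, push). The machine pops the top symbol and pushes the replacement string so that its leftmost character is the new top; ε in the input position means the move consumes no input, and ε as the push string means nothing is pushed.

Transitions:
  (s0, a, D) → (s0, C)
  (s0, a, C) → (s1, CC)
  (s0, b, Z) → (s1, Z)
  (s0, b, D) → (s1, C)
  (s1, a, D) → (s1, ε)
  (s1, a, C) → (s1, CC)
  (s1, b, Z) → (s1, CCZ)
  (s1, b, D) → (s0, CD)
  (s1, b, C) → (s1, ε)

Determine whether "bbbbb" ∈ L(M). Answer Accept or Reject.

(s0, bbbbb, Z)
  read b, top Z: go to s1, push Z → (s1, bbbb, Z)
  read b, top Z: go to s1, push CCZ → (s1, bbb, CCZ)
  read b, top C: go to s1, push ε → (s1, bb, CZ)
  read b, top C: go to s1, push ε → (s1, b, Z)
  read b, top Z: go to s1, push CCZ → (s1, ε, CCZ)
All input consumed; state s1 ∈ F.

Accept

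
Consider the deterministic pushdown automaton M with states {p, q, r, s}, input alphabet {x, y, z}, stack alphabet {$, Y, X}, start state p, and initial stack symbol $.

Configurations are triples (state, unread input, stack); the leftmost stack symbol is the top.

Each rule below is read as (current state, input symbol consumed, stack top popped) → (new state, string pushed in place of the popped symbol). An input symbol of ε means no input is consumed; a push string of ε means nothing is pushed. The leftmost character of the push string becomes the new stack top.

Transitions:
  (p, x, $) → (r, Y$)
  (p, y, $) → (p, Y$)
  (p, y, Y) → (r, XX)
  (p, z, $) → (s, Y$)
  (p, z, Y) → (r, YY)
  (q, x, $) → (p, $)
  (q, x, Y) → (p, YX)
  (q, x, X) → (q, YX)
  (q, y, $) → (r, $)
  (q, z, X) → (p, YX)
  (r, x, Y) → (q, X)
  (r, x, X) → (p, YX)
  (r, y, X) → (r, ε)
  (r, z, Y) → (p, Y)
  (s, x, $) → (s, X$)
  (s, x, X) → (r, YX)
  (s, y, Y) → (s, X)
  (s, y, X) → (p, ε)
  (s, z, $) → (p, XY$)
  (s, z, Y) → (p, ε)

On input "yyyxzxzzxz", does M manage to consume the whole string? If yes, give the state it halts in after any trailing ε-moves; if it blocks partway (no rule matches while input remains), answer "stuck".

p

(p, yyyxzxzzxz, $)
  read y, top $: go to p, push Y$ → (p, yyxzxzzxz, Y$)
  read y, top Y: go to r, push XX → (r, yxzxzzxz, XX$)
  read y, top X: go to r, push ε → (r, xzxzzxz, X$)
  read x, top X: go to p, push YX → (p, zxzzxz, YX$)
  read z, top Y: go to r, push YY → (r, xzzxz, YYX$)
  read x, top Y: go to q, push X → (q, zzxz, XYX$)
  read z, top X: go to p, push YX → (p, zxz, YXYX$)
  read z, top Y: go to r, push YY → (r, xz, YYXYX$)
  read x, top Y: go to q, push X → (q, z, XYXYX$)
  read z, top X: go to p, push YX → (p, ε, YXYXYX$)
All input consumed; M is in state p.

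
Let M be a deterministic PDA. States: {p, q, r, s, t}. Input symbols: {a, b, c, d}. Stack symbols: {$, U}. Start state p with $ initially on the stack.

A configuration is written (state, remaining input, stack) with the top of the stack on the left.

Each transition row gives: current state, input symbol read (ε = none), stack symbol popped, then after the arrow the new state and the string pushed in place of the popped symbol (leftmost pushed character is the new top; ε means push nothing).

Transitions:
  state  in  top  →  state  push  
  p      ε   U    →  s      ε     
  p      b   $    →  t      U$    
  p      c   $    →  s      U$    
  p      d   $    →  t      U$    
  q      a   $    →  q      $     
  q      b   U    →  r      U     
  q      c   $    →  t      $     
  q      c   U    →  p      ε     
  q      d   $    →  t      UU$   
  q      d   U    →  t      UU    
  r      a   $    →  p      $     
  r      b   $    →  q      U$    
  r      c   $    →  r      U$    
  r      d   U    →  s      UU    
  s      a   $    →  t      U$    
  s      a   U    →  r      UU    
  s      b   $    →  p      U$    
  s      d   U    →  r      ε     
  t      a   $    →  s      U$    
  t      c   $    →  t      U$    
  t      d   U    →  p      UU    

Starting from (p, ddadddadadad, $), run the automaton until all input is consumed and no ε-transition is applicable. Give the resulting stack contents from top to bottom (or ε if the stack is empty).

UUUUUUUUU$

(p, ddadddadadad, $)
  read d, top $: go to t, push U$ → (t, dadddadadad, U$)
  read d, top U: go to p, push UU → (p, adddadadad, UU$)
  ε-move, top U: go to s, push ε → (s, adddadadad, U$)
  read a, top U: go to r, push UU → (r, dddadadad, UU$)
  read d, top U: go to s, push UU → (s, ddadadad, UUU$)
  read d, top U: go to r, push ε → (r, dadadad, UU$)
  read d, top U: go to s, push UU → (s, adadad, UUU$)
  read a, top U: go to r, push UU → (r, dadad, UUUU$)
  read d, top U: go to s, push UU → (s, adad, UUUUU$)
  read a, top U: go to r, push UU → (r, dad, UUUUUU$)
  read d, top U: go to s, push UU → (s, ad, UUUUUUU$)
  read a, top U: go to r, push UU → (r, d, UUUUUUUU$)
  read d, top U: go to s, push UU → (s, ε, UUUUUUUUU$)
All input consumed in state s with stack UUUUUUUUU$.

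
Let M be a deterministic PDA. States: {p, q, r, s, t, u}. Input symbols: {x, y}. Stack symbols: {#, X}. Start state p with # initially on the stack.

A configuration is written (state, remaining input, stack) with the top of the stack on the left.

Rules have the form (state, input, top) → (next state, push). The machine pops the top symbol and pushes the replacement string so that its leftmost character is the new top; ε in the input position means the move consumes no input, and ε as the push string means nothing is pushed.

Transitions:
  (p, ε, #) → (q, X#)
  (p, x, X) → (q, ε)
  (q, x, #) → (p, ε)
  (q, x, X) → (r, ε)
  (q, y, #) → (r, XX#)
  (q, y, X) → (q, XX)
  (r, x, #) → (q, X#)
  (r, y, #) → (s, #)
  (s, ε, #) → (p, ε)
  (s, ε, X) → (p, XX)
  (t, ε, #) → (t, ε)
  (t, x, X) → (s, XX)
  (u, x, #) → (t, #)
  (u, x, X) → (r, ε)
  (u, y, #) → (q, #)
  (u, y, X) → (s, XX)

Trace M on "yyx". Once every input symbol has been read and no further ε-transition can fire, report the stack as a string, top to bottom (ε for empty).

XX#

(p, yyx, #) ⊢ (q, yyx, X#) ⊢ (q, yx, XX#) ⊢ (q, x, XXX#) ⊢ (r, ε, XX#)
All input consumed in state r with stack XX#.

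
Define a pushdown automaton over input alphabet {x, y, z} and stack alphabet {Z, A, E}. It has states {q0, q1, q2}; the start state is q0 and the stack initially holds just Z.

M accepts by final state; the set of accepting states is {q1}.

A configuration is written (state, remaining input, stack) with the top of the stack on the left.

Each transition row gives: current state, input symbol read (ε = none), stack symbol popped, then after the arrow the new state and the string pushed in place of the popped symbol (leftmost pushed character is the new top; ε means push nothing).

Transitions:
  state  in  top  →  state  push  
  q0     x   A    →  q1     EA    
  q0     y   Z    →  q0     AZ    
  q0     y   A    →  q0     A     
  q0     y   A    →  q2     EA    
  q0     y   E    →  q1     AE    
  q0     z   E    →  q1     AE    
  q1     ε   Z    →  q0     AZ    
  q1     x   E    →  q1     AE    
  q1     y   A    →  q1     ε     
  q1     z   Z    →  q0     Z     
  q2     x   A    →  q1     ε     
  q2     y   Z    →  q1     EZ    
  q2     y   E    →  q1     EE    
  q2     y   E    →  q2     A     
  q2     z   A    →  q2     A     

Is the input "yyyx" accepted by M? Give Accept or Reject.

Accept

One accepting computation: (q0, yyyx, Z) ⊢ (q0, yyx, AZ) ⊢ (q0, yx, AZ) ⊢ (q0, x, AZ) ⊢ (q1, ε, EAZ)
All input consumed and state q1 ∈ F.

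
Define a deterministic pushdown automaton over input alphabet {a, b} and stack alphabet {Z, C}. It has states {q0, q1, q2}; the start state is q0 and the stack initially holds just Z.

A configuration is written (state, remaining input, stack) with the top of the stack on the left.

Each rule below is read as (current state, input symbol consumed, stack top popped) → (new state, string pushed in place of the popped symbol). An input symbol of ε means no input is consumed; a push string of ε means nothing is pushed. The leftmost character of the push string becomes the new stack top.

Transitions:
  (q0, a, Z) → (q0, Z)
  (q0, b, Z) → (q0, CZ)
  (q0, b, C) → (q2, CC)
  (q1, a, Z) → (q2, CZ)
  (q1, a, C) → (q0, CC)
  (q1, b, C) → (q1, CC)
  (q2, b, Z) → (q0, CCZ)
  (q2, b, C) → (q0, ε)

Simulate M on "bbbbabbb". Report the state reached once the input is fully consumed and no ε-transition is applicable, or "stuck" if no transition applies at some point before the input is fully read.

(q0, bbbbabbb, Z)
  read b, top Z: go to q0, push CZ → (q0, bbbabbb, CZ)
  read b, top C: go to q2, push CC → (q2, bbabbb, CCZ)
  read b, top C: go to q0, push ε → (q0, babbb, CZ)
  read b, top C: go to q2, push CC → (q2, abbb, CCZ)
No transition for (q2, a, top C); M blocks with input abbb remaining.

stuck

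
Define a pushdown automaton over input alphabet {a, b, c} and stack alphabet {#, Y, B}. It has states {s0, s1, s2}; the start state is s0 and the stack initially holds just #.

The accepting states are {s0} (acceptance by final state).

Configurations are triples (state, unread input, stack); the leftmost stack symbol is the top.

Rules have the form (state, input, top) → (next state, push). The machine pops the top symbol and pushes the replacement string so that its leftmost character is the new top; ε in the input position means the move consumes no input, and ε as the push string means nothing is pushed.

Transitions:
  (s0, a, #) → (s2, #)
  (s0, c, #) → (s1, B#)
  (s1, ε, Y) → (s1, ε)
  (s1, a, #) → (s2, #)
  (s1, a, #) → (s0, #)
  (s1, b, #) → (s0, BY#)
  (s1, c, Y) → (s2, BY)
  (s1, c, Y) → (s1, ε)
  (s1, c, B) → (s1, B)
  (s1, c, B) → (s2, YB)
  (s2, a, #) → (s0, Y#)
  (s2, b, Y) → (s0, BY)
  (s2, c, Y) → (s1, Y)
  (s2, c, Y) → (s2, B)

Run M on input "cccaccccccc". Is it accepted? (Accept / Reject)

Reject

No computation consumes all input and reaches a final state.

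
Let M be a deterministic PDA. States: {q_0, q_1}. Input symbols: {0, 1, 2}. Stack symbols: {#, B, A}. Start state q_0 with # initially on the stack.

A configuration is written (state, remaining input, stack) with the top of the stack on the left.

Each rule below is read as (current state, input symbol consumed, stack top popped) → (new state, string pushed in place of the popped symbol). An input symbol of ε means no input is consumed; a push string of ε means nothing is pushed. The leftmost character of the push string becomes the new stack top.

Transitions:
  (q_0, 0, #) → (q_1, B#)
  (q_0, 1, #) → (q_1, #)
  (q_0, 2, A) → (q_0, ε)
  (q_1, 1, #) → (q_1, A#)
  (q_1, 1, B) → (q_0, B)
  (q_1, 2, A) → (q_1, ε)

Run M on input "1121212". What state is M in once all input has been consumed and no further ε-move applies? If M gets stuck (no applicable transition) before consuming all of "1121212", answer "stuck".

q_1

(q_0, 1121212, #)
  read 1, top #: go to q_1, push # → (q_1, 121212, #)
  read 1, top #: go to q_1, push A# → (q_1, 21212, A#)
  read 2, top A: go to q_1, push ε → (q_1, 1212, #)
  read 1, top #: go to q_1, push A# → (q_1, 212, A#)
  read 2, top A: go to q_1, push ε → (q_1, 12, #)
  read 1, top #: go to q_1, push A# → (q_1, 2, A#)
  read 2, top A: go to q_1, push ε → (q_1, ε, #)
All input consumed; M is in state q_1.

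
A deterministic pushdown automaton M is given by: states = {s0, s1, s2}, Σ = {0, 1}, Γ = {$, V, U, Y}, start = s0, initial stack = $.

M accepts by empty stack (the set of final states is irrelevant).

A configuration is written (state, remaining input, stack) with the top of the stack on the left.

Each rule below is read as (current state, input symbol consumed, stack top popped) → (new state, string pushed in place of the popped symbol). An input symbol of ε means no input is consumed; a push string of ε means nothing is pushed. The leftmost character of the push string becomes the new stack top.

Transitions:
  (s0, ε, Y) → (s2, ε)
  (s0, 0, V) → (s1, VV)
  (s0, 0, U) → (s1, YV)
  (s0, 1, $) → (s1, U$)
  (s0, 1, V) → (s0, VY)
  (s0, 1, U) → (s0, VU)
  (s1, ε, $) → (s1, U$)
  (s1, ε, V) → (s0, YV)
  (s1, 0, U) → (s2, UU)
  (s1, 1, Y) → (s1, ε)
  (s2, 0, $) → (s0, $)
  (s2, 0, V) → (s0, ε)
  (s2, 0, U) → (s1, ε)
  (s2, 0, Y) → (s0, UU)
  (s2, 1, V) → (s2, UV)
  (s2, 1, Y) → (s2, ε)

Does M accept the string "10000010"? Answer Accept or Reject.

(s0, 10000010, $) ⊢ (s1, 0000010, U$) ⊢ (s2, 000010, UU$) ⊢ (s1, 00010, U$) ⊢ (s2, 0010, UU$) ⊢ (s1, 010, U$) ⊢ (s2, 10, UU$)
No transition applies at (s2, 10, UU$); input not fully consumed.

Reject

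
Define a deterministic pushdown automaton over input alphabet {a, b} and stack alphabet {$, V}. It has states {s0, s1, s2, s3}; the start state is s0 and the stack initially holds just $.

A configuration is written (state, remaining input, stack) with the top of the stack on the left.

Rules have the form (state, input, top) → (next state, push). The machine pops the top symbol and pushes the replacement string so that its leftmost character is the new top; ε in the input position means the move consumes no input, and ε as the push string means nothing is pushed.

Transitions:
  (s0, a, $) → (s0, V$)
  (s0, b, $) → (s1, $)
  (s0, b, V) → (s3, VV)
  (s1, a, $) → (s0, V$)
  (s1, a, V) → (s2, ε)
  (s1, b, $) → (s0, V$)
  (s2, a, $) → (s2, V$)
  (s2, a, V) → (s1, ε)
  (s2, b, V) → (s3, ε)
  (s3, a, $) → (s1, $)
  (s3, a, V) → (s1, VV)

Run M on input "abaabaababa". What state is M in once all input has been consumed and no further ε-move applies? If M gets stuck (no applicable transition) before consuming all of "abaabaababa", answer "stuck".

stuck

(s0, abaabaababa, $) ⊢ (s0, baabaababa, V$) ⊢ (s3, aabaababa, VV$) ⊢ (s1, abaababa, VVV$) ⊢ (s2, baababa, VV$) ⊢ (s3, aababa, V$) ⊢ (s1, ababa, VV$) ⊢ (s2, baba, V$) ⊢ (s3, aba, $) ⊢ (s1, ba, $) ⊢ (s0, a, V$)
No transition for (s0, a, top V); M blocks with input a remaining.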